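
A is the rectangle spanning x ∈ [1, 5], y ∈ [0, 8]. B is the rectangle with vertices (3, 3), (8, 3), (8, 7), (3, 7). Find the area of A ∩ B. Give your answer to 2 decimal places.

8.00

|A∩B|: x∈[3,5], y∈[3,7] → 2·4 = 8.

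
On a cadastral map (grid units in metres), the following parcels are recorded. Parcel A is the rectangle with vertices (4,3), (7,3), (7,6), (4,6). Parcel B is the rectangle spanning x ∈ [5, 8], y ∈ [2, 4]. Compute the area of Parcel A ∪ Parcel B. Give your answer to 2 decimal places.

By inclusion–exclusion:
Individual areas: |Parcel A| = 9, |Parcel B| = 6.
|Parcel A∩Parcel B|: x∈[5,7], y∈[3,4] → 2·1 = 2.
|Parcel A ∪ Parcel B| = 15 − 2 = 13.00.

13.00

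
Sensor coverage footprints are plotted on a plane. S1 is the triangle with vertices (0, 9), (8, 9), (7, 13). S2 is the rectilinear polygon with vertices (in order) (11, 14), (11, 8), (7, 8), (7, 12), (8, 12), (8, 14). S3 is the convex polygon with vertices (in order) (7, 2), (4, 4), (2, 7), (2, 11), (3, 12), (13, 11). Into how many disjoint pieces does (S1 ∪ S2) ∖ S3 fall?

2

(S1 ∪ S2) ∖ S3 splits into 2 disjoint pieces (area 1.1429, area 9.9846).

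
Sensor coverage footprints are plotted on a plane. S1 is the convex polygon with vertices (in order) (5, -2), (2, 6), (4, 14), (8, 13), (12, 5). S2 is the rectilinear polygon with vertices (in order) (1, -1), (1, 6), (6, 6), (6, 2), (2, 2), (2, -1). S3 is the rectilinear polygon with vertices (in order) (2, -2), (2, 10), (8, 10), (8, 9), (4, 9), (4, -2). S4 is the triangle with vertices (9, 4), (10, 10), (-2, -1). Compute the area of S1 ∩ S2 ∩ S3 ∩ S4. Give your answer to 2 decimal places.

1.72

The intersection is the polygon with vertices (4,2), (3.5,2), (2.93,3.519), (4,4.5).
By the shoelace formula its area is 1.72.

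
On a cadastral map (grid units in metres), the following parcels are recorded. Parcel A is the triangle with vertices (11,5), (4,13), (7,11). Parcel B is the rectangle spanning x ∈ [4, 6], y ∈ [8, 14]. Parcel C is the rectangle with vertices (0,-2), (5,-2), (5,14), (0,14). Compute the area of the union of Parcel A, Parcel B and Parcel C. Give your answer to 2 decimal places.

90.05

By inclusion–exclusion:
Individual areas: |Parcel A| = 5, |Parcel B| = 12, |Parcel C| = 80.
|Parcel A∩Parcel B| = 0.9524.
|Parcel A∩Parcel C| = 0.2381.
|Parcel B∩Parcel C|: x∈[4,5], y∈[8,14] → 1·6 = 6.
|Parcel A∩Parcel B∩Parcel C| = 0.2381.
|Parcel A ∪ Parcel B ∪ Parcel C| = 97 − 7.1905 + 0.2381 = 90.05.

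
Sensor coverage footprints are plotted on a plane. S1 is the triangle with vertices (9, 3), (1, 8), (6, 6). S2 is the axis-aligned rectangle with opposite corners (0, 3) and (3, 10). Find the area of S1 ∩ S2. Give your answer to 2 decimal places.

0.45

The intersection is the polygon with vertices (1,8), (3,7.2), (3,6.75).
By the shoelace formula its area is 0.45.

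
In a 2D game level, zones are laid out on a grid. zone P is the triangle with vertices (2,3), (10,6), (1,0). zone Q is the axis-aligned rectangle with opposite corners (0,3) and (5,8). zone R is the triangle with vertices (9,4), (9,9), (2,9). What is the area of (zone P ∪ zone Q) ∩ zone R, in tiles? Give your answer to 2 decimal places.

1.48

|zone P ∪ zone Q| = 33.8125.
|(zone P ∪ zone Q) ∩ zone R| = 1.48.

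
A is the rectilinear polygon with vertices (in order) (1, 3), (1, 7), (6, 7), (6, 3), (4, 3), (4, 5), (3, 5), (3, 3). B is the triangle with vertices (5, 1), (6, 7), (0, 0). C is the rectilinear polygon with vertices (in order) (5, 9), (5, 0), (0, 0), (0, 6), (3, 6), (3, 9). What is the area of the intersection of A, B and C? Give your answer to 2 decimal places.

2.36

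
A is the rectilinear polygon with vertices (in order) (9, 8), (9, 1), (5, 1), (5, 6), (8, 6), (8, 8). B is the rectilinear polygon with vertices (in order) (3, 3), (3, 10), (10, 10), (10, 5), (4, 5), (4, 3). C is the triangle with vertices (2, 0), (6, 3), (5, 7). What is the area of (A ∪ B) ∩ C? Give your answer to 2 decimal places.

3.83

|A ∪ B| = 53.
|(A ∪ B) ∩ C| = 3.83.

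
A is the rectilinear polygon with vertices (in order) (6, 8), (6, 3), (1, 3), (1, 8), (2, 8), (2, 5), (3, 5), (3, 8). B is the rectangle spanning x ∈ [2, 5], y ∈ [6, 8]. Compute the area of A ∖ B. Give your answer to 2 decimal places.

18.00

|A| = 22, |A∩B| = 4.
|A ∖ B| = |A| − |A∩B| = 22 − 4 = 18.00.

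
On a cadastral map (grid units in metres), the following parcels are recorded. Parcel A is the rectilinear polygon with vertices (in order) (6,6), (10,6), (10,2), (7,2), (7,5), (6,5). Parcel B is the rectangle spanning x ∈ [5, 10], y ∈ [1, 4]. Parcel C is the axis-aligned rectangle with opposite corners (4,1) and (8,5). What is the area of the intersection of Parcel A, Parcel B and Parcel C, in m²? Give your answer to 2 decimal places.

2.00

The intersection is the polygon with vertices (7,2), (7,4), (8,4), (8,2).
By the shoelace formula its area is 2.00.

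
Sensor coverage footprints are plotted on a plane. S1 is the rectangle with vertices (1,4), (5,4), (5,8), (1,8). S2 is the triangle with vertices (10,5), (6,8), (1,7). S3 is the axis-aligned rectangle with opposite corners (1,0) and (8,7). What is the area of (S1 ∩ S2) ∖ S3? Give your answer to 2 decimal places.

|S1 ∩ S2| = 3.3778.
|(S1 ∩ S2) ∩ S3| = 1.7778.
|(S1 ∩ S2) ∖ S3| = 3.3778 − 1.7778 = 1.60.

1.60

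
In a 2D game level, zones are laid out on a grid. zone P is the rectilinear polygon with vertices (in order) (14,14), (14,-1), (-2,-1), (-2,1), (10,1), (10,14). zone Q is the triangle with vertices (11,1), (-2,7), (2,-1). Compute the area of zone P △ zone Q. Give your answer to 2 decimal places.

|zone P| = 84, |zone Q| = 40, |zone P∩zone Q| = 10.2308.
|zone P △ zone Q| = |zone P| + |zone Q| − 2·|zone P∩zone Q| = 84 + 40 − 20.4615 = 103.54.

103.54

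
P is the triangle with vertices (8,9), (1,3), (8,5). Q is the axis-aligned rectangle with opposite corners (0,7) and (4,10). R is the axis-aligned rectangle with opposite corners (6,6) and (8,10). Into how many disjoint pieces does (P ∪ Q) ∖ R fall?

(P ∪ Q) ∖ R splits into 2 disjoint pieces (area 9.7143, area 12).

2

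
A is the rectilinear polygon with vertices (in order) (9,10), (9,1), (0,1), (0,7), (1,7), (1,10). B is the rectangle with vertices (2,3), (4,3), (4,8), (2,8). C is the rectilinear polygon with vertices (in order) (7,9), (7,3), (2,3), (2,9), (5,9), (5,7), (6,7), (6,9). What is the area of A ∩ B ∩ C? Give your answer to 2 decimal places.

10.00

The intersection is the polygon with vertices (2,8), (4,8), (4,3), (2,3).
By the shoelace formula its area is 10.00.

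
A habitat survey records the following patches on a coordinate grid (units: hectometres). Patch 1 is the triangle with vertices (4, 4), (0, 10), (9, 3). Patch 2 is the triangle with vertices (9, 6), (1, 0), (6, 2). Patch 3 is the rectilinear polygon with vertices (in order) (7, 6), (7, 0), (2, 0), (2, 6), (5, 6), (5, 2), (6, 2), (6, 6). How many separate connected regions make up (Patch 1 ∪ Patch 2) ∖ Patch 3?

3

(Patch 1 ∪ Patch 2) ∖ Patch 3 splits into 3 disjoint pieces (area 8.3298, area 1.9709, area 0.175).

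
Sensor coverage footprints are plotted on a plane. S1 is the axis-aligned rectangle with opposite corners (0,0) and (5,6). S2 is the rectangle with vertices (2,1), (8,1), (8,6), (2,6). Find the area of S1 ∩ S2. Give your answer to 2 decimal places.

15.00

|S1∩S2|: x∈[2,5], y∈[1,6] → 3·5 = 15.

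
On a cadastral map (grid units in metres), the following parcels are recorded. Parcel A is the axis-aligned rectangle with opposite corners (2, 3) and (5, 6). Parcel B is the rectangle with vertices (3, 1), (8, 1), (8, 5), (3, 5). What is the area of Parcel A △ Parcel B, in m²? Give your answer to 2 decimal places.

|Parcel A∩Parcel B|: x∈[3,5], y∈[3,5] → 2·2 = 4.
|Parcel A △ Parcel B| = |Parcel A| + |Parcel B| − 2·|Parcel A∩Parcel B| = 9 + 20 − 8 = 21.00.

21.00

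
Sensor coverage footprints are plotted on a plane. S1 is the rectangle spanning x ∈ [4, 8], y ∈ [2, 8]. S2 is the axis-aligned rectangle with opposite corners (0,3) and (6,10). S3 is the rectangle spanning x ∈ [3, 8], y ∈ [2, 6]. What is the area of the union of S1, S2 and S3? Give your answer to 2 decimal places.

57.00

By inclusion–exclusion:
Individual areas: |S1| = 24, |S2| = 42, |S3| = 20.
|S1∩S2|: x∈[4,6], y∈[3,8] → 2·5 = 10.
|S1∩S3|: x∈[4,8], y∈[2,6] → 4·4 = 16.
|S2∩S3|: x∈[3,6], y∈[3,6] → 3·3 = 9.
|S1∩S2∩S3| = 6.
|S1 ∪ S2 ∪ S3| = 86 − 35 + 6 = 57.00.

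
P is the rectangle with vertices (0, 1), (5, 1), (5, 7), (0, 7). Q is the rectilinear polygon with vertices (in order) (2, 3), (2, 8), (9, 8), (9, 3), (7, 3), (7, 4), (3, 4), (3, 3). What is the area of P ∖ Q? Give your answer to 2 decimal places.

20.00

|P| = 30, |P∩Q| = 10.
|P ∖ Q| = |P| − |P∩Q| = 30 − 10 = 20.00.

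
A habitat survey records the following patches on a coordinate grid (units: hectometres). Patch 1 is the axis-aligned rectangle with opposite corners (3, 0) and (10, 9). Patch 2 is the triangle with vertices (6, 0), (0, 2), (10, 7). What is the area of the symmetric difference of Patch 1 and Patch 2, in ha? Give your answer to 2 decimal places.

|Patch 1| = 63, |Patch 2| = 25, |Patch 1∩Patch 2| = 21.25.
|Patch 1 △ Patch 2| = |Patch 1| + |Patch 2| − 2·|Patch 1∩Patch 2| = 63 + 25 − 42.5 = 45.50.

45.50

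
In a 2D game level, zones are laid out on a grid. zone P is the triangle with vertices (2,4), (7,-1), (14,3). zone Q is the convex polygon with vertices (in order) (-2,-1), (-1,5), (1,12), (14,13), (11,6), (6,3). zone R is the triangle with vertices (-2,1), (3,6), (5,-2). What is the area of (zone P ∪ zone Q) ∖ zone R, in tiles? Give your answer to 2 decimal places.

129.08

|zone P ∪ zone Q| = 145.3415.
|(zone P ∪ zone Q) ∩ zone R| = 16.2573.
|(zone P ∪ zone Q) ∖ zone R| = 145.3415 − 16.2573 = 129.08.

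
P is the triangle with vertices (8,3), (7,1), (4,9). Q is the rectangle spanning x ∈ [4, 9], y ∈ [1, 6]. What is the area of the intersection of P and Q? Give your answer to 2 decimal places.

5.69

The intersection is the polygon with vertices (7,1), (5.125,6), (6,6), (8,3).
By the shoelace formula its area is 5.69.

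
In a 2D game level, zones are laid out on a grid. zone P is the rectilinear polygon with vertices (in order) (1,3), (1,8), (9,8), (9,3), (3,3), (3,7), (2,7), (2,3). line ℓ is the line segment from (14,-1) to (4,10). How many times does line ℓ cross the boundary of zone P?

2

The segment meets the boundary at (5.818,8), (9,4.5).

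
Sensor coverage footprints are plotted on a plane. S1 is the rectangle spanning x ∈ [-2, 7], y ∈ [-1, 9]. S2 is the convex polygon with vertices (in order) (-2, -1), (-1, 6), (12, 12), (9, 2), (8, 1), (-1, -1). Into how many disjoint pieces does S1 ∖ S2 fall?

S1 ∖ S2 splits into 2 disjoint pieces (area 7.1111, area 16.25).

2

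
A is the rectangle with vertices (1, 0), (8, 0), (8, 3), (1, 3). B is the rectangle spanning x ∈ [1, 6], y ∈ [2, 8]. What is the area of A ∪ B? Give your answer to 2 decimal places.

46.00

By inclusion–exclusion:
Individual areas: |A| = 21, |B| = 30.
|A∩B|: x∈[1,6], y∈[2,3] → 5·1 = 5.
|A ∪ B| = 51 − 5 = 46.00.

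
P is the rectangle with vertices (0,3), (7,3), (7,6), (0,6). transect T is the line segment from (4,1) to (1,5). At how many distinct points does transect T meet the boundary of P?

The segment meets the boundary at (2.5,3).

1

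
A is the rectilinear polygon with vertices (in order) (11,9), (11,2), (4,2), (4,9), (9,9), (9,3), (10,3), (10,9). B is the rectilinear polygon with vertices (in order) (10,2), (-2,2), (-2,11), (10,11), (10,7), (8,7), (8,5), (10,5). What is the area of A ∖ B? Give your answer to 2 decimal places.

|A| = 43, |A∩B| = 34.
|A ∖ B| = |A| − |A∩B| = 43 − 34 = 9.00.

9.00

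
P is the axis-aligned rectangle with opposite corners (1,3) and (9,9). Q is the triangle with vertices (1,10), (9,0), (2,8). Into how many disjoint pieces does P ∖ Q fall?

P ∖ Q splits into 2 disjoint pieces (area 28.8, area 16.6875).

2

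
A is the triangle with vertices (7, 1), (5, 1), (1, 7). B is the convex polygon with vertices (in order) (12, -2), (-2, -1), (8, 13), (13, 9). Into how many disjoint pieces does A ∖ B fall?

1

A ∖ B is a single connected region.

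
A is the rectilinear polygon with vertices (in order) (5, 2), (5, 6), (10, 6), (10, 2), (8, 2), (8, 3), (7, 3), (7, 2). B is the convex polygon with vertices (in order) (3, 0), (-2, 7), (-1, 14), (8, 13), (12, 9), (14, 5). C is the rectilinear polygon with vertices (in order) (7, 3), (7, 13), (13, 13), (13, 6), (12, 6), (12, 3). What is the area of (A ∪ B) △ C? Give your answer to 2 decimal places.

118.00

|A ∪ B| = 146.4545.
|(A ∪ B) ∩ C| = 42.7273.
|(A ∪ B) △ C| = 146.4545 + 57 − 85.4545 = 118.00.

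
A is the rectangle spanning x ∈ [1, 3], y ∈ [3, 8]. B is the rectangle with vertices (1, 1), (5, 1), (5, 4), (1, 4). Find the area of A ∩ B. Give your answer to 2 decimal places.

2.00

|A∩B|: x∈[1,3], y∈[3,4] → 2·1 = 2.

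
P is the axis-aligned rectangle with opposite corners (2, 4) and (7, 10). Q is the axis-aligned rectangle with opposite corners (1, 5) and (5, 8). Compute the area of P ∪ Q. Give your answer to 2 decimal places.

33.00

By inclusion–exclusion:
Individual areas: |P| = 30, |Q| = 12.
|P∩Q|: x∈[2,5], y∈[5,8] → 3·3 = 9.
|P ∪ Q| = 42 − 9 = 33.00.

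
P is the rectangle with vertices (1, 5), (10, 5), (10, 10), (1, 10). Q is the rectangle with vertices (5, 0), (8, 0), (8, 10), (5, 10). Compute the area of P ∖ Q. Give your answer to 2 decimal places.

30.00

|P∩Q|: x∈[5,8], y∈[5,10] → 3·5 = 15.
|P| = 45.
|P ∖ Q| = |P| − |P∩Q| = 45 − 15 = 30.00.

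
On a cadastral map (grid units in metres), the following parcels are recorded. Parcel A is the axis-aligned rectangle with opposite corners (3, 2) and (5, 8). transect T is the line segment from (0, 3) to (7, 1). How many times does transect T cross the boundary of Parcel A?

The segment meets the boundary at (3.5,2), (3,2.143).

2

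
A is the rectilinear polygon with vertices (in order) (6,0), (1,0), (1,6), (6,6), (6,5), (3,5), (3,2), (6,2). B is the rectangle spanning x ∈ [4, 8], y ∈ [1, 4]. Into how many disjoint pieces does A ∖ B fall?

1

A ∖ B is a single connected region.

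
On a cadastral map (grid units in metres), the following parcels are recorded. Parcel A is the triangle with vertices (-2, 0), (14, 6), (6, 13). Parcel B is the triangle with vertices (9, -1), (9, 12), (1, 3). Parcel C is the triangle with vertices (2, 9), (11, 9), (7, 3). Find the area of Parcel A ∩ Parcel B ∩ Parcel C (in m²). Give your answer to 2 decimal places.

18.44

The intersection is the polygon with vertices (6.333,9), (9,9), (9,6), (7.333,3.5), (6.762,3.286), (4.097,6.484).
By the shoelace formula its area is 18.44.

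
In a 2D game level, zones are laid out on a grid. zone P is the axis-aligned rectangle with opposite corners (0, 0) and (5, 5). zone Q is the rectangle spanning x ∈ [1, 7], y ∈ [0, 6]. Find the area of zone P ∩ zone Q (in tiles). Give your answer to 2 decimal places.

20.00

|zone P∩zone Q|: x∈[1,5], y∈[0,5] → 4·5 = 20.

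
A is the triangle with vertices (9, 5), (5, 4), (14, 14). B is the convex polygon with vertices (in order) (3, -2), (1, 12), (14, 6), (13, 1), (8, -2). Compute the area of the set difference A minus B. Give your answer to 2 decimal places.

6.20

|A| = 15.5, |A∩B| = 9.3018.
|A ∖ B| = |A| − |A∩B| = 15.5 − 9.3018 = 6.20.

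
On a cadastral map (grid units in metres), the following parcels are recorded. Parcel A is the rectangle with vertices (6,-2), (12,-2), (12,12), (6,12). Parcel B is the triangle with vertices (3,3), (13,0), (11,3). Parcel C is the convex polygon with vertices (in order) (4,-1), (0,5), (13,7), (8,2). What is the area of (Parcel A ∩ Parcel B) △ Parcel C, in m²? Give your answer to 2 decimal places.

49.99

|Parcel A ∩ Parcel B| = 10.05.
|(Parcel A ∩ Parcel B) ∩ Parcel C| = 2.781.
|(Parcel A ∩ Parcel B) △ Parcel C| = 10.05 + 45.5 − 5.5619 = 49.99.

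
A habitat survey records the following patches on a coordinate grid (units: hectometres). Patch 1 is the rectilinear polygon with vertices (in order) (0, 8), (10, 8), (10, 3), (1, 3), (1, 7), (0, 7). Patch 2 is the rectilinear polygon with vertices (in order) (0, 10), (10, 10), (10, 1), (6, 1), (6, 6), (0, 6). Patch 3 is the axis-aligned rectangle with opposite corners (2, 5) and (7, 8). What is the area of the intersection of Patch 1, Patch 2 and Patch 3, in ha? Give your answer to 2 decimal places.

The intersection is the polygon with vertices (6,6), (2,6), (2,8), (7,8), (7,5), (6,5).
By the shoelace formula its area is 11.00.

11.00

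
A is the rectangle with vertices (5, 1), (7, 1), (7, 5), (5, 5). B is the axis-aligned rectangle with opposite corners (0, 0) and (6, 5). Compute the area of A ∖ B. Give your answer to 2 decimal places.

4.00

|A∩B|: x∈[5,6], y∈[1,5] → 1·4 = 4.
|A| = 8.
|A ∖ B| = |A| − |A∩B| = 8 − 4 = 4.00.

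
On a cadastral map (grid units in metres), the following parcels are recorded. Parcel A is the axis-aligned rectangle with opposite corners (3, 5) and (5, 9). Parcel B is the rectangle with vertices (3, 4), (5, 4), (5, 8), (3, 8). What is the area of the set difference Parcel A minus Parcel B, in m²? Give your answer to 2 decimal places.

|Parcel A∩Parcel B|: x∈[3,5], y∈[5,8] → 2·3 = 6.
|Parcel A| = 8.
|Parcel A ∖ Parcel B| = |Parcel A| − |Parcel A∩Parcel B| = 8 − 6 = 2.00.

2.00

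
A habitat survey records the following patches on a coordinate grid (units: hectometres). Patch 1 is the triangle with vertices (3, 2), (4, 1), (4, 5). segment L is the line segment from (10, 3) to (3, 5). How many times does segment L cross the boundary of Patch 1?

The segment meets the boundary at (3.913,4.739), (4,4.714).

2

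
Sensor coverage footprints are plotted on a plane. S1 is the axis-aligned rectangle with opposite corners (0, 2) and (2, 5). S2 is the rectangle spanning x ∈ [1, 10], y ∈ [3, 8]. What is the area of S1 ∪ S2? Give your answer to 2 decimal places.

49.00

By inclusion–exclusion:
Individual areas: |S1| = 6, |S2| = 45.
|S1∩S2|: x∈[1,2], y∈[3,5] → 1·2 = 2.
|S1 ∪ S2| = 51 − 2 = 49.00.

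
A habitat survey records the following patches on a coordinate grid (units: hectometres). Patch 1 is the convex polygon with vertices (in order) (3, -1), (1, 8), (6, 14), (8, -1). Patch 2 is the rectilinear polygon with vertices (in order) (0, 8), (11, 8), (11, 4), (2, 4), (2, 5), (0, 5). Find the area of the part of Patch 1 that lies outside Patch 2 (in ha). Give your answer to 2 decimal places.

|Patch 1| = 66, |Patch 1∩Patch 2| = 22.2667.
|Patch 1 ∖ Patch 2| = |Patch 1| − |Patch 1∩Patch 2| = 66 − 22.2667 = 43.73.

43.73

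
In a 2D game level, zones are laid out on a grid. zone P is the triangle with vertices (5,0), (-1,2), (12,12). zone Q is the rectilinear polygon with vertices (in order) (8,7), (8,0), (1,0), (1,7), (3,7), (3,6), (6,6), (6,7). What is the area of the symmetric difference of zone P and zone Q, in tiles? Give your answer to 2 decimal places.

|zone P| = 43, |zone Q| = 46, |zone P∩zone Q| = 29.6806.
|zone P △ zone Q| = |zone P| + |zone Q| − 2·|zone P∩zone Q| = 43 + 46 − 59.3612 = 29.64.

29.64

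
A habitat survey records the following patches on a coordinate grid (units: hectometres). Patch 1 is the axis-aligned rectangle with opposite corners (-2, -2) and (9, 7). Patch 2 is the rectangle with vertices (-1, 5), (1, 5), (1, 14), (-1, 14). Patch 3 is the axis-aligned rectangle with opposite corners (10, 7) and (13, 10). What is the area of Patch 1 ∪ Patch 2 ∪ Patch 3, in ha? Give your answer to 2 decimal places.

122.00

By inclusion–exclusion:
Individual areas: |Patch 1| = 99, |Patch 2| = 18, |Patch 3| = 9.
|Patch 1∩Patch 2|: x∈[-1,1], y∈[5,7] → 2·2 = 4.
|Patch 1∩Patch 3| = 0 (no overlap).
|Patch 2∩Patch 3| = 0 (no overlap).
|Patch 1∩Patch 2∩Patch 3| = 0.
|Patch 1 ∪ Patch 2 ∪ Patch 3| = 126 − 4 + 0 = 122.00.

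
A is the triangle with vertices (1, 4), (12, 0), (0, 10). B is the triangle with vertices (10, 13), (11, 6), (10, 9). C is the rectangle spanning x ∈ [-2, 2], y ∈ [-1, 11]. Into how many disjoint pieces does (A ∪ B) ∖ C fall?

2

(A ∪ B) ∖ C splits into 2 disjoint pieces (area 23.4848, area 2).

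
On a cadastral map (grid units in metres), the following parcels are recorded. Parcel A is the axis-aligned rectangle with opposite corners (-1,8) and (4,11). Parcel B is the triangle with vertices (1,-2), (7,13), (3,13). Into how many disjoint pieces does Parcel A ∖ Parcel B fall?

1

Parcel A ∖ Parcel B is a single connected region.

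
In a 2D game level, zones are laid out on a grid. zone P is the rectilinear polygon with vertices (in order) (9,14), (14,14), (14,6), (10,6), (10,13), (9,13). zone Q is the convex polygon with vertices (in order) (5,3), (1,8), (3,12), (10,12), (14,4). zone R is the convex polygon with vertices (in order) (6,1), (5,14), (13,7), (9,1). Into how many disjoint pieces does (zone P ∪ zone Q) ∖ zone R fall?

2

(zone P ∪ zone Q) ∖ zone R splits into 2 disjoint pieces (area 33.8257, area 26.4606).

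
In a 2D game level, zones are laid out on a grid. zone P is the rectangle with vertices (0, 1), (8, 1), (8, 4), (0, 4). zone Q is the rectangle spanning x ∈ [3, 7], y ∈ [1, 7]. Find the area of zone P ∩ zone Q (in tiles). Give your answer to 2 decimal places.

|zone P∩zone Q|: x∈[3,7], y∈[1,4] → 4·3 = 12.

12.00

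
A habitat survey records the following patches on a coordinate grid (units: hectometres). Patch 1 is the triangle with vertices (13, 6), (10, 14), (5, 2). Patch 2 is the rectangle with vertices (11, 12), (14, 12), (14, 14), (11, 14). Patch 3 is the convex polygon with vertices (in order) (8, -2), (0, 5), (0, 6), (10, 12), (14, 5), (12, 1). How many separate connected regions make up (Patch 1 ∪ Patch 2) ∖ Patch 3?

2

(Patch 1 ∪ Patch 2) ∖ Patch 3 splits into 2 disjoint pieces (area 3.2929, area 6).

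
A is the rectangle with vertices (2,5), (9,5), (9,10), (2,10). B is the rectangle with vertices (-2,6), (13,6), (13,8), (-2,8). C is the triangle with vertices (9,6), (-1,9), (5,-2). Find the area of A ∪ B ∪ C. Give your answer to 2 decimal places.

79.08

By inclusion–exclusion:
Individual areas: |A| = 35, |B| = 30, |C| = 46.
|A∩B|: x∈[2,9], y∈[6,8] → 7·2 = 14.
|A∩C| = 14.1.
|B∩C| = 11.1515.
|A∩B∩C| = 7.3333.
|A ∪ B ∪ C| = 111 − 39.2515 + 7.3333 = 79.08.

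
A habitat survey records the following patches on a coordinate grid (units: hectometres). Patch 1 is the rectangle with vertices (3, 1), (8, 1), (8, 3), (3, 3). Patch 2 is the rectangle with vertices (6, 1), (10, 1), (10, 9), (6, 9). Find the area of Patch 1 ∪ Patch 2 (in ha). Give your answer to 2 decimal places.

38.00

By inclusion–exclusion:
Individual areas: |Patch 1| = 10, |Patch 2| = 32.
|Patch 1∩Patch 2|: x∈[6,8], y∈[1,3] → 2·2 = 4.
|Patch 1 ∪ Patch 2| = 42 − 4 = 38.00.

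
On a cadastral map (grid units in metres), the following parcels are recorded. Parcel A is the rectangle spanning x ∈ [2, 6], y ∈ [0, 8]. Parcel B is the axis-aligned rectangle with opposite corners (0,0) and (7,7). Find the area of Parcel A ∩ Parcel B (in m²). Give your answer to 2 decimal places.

|Parcel A∩Parcel B|: x∈[2,6], y∈[0,7] → 4·7 = 28.

28.00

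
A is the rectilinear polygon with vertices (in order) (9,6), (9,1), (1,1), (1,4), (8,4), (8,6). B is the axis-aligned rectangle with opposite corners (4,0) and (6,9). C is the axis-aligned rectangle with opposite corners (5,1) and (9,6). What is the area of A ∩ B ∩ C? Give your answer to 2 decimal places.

The intersection is the polygon with vertices (6,4), (6,1), (5,1), (5,4).
By the shoelace formula its area is 3.00.

3.00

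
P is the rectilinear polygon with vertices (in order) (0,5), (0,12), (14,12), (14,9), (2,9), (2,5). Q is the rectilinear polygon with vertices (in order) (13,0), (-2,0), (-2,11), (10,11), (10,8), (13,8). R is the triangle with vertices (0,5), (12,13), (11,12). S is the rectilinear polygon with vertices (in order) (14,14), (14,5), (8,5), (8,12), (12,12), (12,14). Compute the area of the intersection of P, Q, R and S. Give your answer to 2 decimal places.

0.32

The intersection is the polygon with vertices (8,10.091), (8,10.333), (9,11), (9.429,11).
By the shoelace formula its area is 0.32.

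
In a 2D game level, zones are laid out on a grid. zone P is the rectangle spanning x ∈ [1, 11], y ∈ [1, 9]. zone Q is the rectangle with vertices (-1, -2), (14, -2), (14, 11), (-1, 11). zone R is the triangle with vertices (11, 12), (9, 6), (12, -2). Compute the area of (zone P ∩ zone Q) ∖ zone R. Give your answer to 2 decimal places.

|zone P ∩ zone Q| = 80.
|(zone P ∩ zone Q) ∩ zone R| = 9.8125.
|(zone P ∩ zone Q) ∖ zone R| = 80 − 9.8125 = 70.19.

70.19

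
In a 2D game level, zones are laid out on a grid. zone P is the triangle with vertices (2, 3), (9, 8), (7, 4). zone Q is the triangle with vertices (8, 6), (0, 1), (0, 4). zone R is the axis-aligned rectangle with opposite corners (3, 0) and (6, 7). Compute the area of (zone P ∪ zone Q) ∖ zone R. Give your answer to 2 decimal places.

|zone P ∪ zone Q| = 17.3348.
|(zone P ∪ zone Q) ∩ zone R| = 5.1366.
|(zone P ∪ zone Q) ∖ zone R| = 17.3348 − 5.1366 = 12.20.

12.20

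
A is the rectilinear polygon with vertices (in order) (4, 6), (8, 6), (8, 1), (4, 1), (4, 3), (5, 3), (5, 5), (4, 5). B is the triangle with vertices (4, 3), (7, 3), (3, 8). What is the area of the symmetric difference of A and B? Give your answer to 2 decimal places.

18.70

|A| = 18, |B| = 7.5, |A∩B| = 3.4.
|A △ B| = |A| + |B| − 2·|A∩B| = 18 + 7.5 − 6.8 = 18.70.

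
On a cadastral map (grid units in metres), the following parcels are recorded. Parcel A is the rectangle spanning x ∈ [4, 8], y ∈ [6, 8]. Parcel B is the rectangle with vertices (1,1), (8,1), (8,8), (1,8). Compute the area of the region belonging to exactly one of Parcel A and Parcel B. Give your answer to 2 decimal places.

|Parcel A∩Parcel B|: x∈[4,8], y∈[6,8] → 4·2 = 8.
|Parcel A △ Parcel B| = |Parcel A| + |Parcel B| − 2·|Parcel A∩Parcel B| = 8 + 49 − 16 = 41.00.

41.00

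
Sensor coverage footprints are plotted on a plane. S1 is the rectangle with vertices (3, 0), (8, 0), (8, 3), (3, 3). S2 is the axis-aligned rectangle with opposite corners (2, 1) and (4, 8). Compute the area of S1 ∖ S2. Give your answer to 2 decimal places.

13.00

|S1∩S2|: x∈[3,4], y∈[1,3] → 1·2 = 2.
|S1| = 15.
|S1 ∖ S2| = |S1| − |S1∩S2| = 15 − 2 = 13.00.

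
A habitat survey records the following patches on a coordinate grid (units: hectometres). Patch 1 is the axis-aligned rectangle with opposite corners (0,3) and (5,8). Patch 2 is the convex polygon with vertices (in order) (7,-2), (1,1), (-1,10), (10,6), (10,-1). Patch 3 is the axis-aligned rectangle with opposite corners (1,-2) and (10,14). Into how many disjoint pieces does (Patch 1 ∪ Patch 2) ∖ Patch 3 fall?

(Patch 1 ∪ Patch 2) ∖ Patch 3 is a single connected region.

1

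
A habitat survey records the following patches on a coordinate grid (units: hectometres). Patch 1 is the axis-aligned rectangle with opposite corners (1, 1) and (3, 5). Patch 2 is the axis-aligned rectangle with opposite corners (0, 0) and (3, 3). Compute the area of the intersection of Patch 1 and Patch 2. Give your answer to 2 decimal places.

|Patch 1∩Patch 2|: x∈[1,3], y∈[1,3] → 2·2 = 4.

4.00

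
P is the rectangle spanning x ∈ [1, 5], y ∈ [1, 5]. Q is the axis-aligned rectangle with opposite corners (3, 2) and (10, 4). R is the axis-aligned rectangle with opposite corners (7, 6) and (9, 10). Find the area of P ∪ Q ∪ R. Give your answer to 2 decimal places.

By inclusion–exclusion:
Individual areas: |P| = 16, |Q| = 14, |R| = 8.
|P∩Q|: x∈[3,5], y∈[2,4] → 2·2 = 4.
|P∩R| = 0 (no overlap).
|Q∩R| = 0 (no overlap).
|P∩Q∩R| = 0.
|P ∪ Q ∪ R| = 38 − 4 + 0 = 34.00.

34.00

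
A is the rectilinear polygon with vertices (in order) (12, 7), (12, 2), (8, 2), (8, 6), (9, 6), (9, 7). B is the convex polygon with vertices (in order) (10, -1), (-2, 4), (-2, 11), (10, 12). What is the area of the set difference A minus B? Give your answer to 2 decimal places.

|A| = 19, |A∩B| = 9.
|A ∖ B| = |A| − |A∩B| = 19 − 9 = 10.00.

10.00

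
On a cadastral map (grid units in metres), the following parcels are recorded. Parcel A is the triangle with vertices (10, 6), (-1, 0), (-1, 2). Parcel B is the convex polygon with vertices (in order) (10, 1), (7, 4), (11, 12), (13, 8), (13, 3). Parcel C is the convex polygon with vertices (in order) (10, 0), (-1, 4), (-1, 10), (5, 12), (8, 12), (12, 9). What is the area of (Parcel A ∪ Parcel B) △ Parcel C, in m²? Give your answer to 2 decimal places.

105.56

|Parcel A ∪ Parcel B| = 48.8889.
|(Parcel A ∪ Parcel B) ∩ Parcel C| = 28.163.
|(Parcel A ∪ Parcel B) △ Parcel C| = 48.8889 + 113 − 56.326 = 105.56.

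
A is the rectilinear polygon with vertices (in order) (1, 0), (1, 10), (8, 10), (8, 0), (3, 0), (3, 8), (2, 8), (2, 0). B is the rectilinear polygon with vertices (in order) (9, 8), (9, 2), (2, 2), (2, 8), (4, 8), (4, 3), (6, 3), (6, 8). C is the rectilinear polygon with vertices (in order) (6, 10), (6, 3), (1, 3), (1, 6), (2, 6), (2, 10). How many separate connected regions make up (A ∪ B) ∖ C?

(A ∪ B) ∖ C splits into 2 disjoint pieces (area 4, area 39).

2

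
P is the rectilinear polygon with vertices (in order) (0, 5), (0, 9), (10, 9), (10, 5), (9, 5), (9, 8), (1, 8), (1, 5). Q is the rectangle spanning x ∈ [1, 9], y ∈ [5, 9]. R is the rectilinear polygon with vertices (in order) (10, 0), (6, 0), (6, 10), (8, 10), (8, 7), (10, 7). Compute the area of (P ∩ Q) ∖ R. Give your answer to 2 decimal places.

|P ∩ Q| = 8.
|(P ∩ Q) ∩ R| = 2.
|(P ∩ Q) ∖ R| = 8 − 2 = 6.00.

6.00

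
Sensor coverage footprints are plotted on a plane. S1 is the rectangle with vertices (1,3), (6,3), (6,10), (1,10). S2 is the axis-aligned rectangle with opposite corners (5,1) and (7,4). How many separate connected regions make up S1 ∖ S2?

1

S1 ∖ S2 is a single connected region.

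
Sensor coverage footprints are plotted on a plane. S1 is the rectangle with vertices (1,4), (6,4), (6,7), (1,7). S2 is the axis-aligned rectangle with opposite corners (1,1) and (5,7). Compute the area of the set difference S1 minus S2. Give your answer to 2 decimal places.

|S1∩S2|: x∈[1,5], y∈[4,7] → 4·3 = 12.
|S1| = 15.
|S1 ∖ S2| = |S1| − |S1∩S2| = 15 − 12 = 3.00.

3.00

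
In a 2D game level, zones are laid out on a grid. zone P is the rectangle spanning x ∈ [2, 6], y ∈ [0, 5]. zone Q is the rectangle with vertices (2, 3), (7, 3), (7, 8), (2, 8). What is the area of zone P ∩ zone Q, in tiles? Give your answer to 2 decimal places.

|zone P∩zone Q|: x∈[2,6], y∈[3,5] → 4·2 = 8.

8.00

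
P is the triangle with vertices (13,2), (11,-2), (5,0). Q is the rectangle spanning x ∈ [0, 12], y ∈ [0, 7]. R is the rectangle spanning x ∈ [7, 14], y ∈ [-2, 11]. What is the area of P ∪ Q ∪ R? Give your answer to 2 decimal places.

140.67

By inclusion–exclusion:
Individual areas: |P| = 14, |Q| = 84, |R| = 91.
|P∩Q| = 6.125.
|P∩R| = 12.8333.
|Q∩R|: x∈[7,12], y∈[0,7] → 5·7 = 35.
|P∩Q∩R| = 5.625.
|P ∪ Q ∪ R| = 189 − 53.9583 + 5.625 = 140.67.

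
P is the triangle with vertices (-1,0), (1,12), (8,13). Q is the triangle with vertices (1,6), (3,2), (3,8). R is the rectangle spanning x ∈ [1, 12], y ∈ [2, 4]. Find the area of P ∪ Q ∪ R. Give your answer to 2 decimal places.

63.64

By inclusion–exclusion:
Individual areas: |P| = 41, |Q| = 6, |R| = 22.
|P∩Q| = 3.9283.
|P∩R| = 0.4274.
|Q∩R| = 1.
|P∩Q∩R| = 0.
|P ∪ Q ∪ R| = 69 − 5.3557 + 0 = 63.64.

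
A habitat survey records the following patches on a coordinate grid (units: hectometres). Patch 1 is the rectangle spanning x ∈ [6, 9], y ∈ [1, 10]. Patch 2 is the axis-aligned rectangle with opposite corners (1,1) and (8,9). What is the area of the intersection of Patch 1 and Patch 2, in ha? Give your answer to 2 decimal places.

16.00

|Patch 1∩Patch 2|: x∈[6,8], y∈[1,9] → 2·8 = 16.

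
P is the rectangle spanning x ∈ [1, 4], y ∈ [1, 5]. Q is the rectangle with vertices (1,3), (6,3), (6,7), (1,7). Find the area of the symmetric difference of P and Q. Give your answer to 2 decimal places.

|P∩Q|: x∈[1,4], y∈[3,5] → 3·2 = 6.
|P △ Q| = |P| + |Q| − 2·|P∩Q| = 12 + 20 − 12 = 20.00.

20.00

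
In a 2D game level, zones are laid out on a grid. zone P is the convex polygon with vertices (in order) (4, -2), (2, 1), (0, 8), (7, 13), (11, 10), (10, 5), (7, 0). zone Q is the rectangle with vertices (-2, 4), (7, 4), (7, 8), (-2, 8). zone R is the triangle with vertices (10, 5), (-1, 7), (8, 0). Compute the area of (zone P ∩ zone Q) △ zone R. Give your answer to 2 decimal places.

|zone P ∩ zone Q| = 25.7143.
|(zone P ∩ zone Q) ∩ zone R| = 11.7281.
|(zone P ∩ zone Q) △ zone R| = 25.7143 + 29.5 − 23.4562 = 31.76.

31.76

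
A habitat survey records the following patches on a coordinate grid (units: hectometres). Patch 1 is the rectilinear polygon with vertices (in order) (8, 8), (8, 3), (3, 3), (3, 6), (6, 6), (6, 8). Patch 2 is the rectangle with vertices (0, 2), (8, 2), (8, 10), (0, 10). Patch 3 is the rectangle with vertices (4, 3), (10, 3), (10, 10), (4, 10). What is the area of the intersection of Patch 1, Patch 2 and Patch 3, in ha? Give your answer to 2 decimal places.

The intersection is the polygon with vertices (4,3), (4,6), (6,6), (6,8), (8,8), (8,3).
By the shoelace formula its area is 16.00.

16.00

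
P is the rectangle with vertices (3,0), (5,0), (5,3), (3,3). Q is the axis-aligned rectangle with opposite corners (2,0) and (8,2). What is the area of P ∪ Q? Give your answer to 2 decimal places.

14.00

By inclusion–exclusion:
Individual areas: |P| = 6, |Q| = 12.
|P∩Q|: x∈[3,5], y∈[0,2] → 2·2 = 4.
|P ∪ Q| = 18 − 4 = 14.00.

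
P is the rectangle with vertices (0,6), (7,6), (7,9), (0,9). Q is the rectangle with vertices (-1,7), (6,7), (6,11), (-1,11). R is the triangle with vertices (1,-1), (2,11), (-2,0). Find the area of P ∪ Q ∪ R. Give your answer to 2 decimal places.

52.00

By inclusion–exclusion:
Individual areas: |P| = 21, |Q| = 28, |R| = 18.5.
|P∩Q|: x∈[0,6], y∈[7,9] → 6·2 = 12.
|P∩R| = 2.9432.
|Q∩R| = 2.2424.
|P∩Q∩R| = 1.6818.
|P ∪ Q ∪ R| = 67.5 − 17.1856 + 1.6818 = 52.00.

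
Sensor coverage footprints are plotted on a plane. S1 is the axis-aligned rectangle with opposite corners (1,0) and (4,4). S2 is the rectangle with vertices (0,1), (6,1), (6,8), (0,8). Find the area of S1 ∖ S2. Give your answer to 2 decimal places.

3.00

|S1∩S2|: x∈[1,4], y∈[1,4] → 3·3 = 9.
|S1| = 12.
|S1 ∖ S2| = |S1| − |S1∩S2| = 12 − 9 = 3.00.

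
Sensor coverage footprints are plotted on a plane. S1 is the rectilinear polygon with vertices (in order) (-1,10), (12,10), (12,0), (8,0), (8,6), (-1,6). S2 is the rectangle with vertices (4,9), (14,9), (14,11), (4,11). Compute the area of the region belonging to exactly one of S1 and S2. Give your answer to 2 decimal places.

|S1| = 76, |S2| = 20, |S1∩S2| = 8.
|S1 △ S2| = |S1| + |S2| − 2·|S1∩S2| = 76 + 20 − 16 = 80.00.

80.00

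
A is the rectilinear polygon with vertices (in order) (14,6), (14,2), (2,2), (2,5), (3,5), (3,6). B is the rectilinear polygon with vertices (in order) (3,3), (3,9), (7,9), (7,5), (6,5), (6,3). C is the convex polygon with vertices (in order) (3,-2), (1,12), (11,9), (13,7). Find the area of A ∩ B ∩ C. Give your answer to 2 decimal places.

The intersection is the polygon with vertices (7,6), (7,5), (6,5), (6,3), (3,3), (3,5), (3,6).
By the shoelace formula its area is 10.00.

10.00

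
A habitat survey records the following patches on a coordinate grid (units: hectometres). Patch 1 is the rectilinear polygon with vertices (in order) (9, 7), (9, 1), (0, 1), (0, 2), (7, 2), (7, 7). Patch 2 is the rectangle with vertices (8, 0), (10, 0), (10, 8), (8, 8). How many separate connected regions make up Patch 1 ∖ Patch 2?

1

Patch 1 ∖ Patch 2 is a single connected region.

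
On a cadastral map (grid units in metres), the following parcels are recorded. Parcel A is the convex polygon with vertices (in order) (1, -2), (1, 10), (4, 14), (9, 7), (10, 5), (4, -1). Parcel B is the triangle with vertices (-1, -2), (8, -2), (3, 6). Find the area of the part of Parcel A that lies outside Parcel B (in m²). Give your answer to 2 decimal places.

|Parcel A| = 87, |Parcel A∩Parcel B| = 23.3077.
|Parcel A ∖ Parcel B| = |Parcel A| − |Parcel A∩Parcel B| = 87 − 23.3077 = 63.69.

63.69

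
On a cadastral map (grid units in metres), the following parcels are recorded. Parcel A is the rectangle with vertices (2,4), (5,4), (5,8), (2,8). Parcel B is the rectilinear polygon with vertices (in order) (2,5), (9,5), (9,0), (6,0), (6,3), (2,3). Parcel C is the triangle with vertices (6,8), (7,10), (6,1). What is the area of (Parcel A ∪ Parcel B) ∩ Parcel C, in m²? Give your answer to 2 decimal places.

0.89

The region (Parcel A ∪ Parcel B) ∩ Parcel C is the polygon with vertices (6.444,5), (6,1), (6,3), (6,5).
By the shoelace formula its area is 0.89.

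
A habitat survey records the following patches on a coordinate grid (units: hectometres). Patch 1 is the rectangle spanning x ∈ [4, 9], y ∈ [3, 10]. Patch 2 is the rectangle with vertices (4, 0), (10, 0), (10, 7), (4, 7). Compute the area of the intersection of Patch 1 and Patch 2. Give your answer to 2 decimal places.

20.00

|Patch 1∩Patch 2|: x∈[4,9], y∈[3,7] → 5·4 = 20.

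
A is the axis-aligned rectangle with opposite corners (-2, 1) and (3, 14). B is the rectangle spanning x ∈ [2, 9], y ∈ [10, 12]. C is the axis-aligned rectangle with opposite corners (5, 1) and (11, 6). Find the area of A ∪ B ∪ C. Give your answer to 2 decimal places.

By inclusion–exclusion:
Individual areas: |A| = 65, |B| = 14, |C| = 30.
|A∩B|: x∈[2,3], y∈[10,12] → 1·2 = 2.
|A∩C| = 0 (no overlap).
|B∩C| = 0 (no overlap).
|A∩B∩C| = 0.
|A ∪ B ∪ C| = 109 − 2 + 0 = 107.00.

107.00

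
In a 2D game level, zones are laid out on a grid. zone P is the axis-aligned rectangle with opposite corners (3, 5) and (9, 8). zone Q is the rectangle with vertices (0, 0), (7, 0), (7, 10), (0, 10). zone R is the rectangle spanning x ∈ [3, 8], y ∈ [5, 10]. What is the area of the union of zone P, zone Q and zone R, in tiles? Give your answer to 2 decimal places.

78.00

By inclusion–exclusion:
Individual areas: |zone P| = 18, |zone Q| = 70, |zone R| = 25.
|zone P∩zone Q|: x∈[3,7], y∈[5,8] → 4·3 = 12.
|zone P∩zone R|: x∈[3,8], y∈[5,8] → 5·3 = 15.
|zone Q∩zone R|: x∈[3,7], y∈[5,10] → 4·5 = 20.
|zone P∩zone Q∩zone R| = 12.
|zone P ∪ zone Q ∪ zone R| = 113 − 47 + 12 = 78.00.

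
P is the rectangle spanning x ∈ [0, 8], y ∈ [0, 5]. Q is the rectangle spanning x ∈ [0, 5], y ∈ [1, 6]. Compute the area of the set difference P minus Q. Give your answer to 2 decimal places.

|P∩Q|: x∈[0,5], y∈[1,5] → 5·4 = 20.
|P| = 40.
|P ∖ Q| = |P| − |P∩Q| = 40 − 20 = 20.00.

20.00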